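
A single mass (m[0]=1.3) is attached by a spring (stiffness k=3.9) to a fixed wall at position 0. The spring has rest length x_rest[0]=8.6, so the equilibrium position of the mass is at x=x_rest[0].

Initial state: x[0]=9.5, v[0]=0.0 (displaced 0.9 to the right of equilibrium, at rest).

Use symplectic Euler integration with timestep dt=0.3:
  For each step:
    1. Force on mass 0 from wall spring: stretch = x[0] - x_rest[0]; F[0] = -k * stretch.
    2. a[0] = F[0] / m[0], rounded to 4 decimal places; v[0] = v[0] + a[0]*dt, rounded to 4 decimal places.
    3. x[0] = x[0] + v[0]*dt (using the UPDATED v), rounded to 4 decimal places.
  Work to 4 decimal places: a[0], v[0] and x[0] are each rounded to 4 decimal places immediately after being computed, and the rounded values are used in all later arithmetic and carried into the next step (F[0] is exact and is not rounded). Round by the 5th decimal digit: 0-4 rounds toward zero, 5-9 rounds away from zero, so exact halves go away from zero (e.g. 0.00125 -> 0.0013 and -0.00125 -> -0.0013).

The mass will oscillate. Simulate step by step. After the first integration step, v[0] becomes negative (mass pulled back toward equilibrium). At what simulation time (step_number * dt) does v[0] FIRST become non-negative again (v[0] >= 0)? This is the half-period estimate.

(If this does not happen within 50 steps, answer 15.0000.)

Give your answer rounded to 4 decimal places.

Step 0: x=[9.5000] v=[0.0000]
Step 1: x=[9.2570] v=[-0.8100]
Step 2: x=[8.8366] v=[-1.4013]
Step 3: x=[8.3523] v=[-1.6142]
Step 4: x=[7.9349] v=[-1.3913]
Step 5: x=[7.6971] v=[-0.7927]
Step 6: x=[7.7031] v=[0.0199]
First v>=0 after going negative at step 6, time=1.8000

Answer: 1.8000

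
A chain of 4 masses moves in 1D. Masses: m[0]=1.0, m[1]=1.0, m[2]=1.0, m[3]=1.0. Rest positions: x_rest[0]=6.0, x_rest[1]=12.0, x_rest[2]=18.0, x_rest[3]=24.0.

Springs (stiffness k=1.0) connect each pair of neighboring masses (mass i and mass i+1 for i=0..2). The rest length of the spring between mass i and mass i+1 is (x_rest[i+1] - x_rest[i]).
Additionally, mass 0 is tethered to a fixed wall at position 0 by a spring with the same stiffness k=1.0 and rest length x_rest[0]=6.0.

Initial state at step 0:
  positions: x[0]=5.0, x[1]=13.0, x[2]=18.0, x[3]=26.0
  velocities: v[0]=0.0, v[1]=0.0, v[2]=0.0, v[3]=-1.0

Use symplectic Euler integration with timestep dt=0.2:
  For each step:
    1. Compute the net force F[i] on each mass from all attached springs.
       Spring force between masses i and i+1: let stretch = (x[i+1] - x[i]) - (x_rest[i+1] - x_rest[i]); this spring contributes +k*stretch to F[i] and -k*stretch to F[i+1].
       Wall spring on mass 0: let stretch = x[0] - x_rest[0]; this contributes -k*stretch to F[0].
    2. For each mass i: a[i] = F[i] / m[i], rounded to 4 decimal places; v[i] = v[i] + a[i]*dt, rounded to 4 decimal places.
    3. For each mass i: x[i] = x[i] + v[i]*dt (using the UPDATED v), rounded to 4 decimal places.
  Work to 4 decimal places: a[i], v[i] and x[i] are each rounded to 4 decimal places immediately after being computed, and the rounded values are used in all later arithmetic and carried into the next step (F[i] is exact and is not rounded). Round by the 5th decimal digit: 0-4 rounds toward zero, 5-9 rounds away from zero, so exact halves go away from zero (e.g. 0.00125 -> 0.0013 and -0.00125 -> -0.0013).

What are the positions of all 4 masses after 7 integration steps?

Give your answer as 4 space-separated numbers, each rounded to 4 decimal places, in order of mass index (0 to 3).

Answer: 6.9059 11.4973 19.2713 23.5496

Derivation:
Step 0: x=[5.0000 13.0000 18.0000 26.0000] v=[0.0000 0.0000 0.0000 -1.0000]
Step 1: x=[5.1200 12.8800 18.1200 25.7200] v=[0.6000 -0.6000 0.6000 -1.4000]
Step 2: x=[5.3456 12.6592 18.3344 25.3760] v=[1.1280 -1.1040 1.0720 -1.7200]
Step 3: x=[5.6499 12.3729 18.6035 24.9903] v=[1.5216 -1.4317 1.3453 -1.9283]
Step 4: x=[5.9971 12.0669 18.8788 24.5892] v=[1.7362 -1.5302 1.3765 -2.0057]
Step 5: x=[6.3472 11.7905 19.1100 24.1996] v=[1.7507 -1.3818 1.1562 -1.9478]
Step 6: x=[6.6612 11.5892 19.2520 23.8465] v=[1.5699 -1.0066 0.7102 -1.7657]
Step 7: x=[6.9059 11.4973 19.2713 23.5496] v=[1.2233 -0.4596 0.0965 -1.4846]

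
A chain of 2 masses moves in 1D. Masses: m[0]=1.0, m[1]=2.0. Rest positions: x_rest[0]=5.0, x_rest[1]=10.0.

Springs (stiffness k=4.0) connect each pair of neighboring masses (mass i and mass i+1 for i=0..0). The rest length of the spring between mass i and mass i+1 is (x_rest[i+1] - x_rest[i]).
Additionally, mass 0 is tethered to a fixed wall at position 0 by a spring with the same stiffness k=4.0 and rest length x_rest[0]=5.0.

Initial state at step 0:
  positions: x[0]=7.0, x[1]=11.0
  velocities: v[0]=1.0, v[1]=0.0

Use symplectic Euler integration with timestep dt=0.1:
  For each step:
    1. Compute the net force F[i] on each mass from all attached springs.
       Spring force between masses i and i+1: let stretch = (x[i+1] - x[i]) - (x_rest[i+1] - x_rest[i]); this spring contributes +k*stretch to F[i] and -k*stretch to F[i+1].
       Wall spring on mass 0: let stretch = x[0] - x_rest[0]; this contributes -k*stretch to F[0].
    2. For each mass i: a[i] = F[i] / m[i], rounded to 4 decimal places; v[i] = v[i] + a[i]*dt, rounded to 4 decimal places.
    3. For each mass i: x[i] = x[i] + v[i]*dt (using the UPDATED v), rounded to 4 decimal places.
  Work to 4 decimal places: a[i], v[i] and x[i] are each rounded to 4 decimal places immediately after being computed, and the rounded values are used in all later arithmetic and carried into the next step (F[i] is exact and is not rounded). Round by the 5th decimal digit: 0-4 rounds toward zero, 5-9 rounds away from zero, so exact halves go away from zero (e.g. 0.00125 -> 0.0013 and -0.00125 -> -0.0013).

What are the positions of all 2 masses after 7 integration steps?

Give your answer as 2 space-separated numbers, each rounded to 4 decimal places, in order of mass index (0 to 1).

Answer: 5.1011 11.3478

Derivation:
Step 0: x=[7.0000 11.0000] v=[1.0000 0.0000]
Step 1: x=[6.9800 11.0200] v=[-0.2000 0.2000]
Step 2: x=[6.8424 11.0592] v=[-1.3760 0.3920]
Step 3: x=[6.5998 11.1141] v=[-2.4262 0.5486]
Step 4: x=[6.2738 11.1787] v=[-3.2604 0.6457]
Step 5: x=[5.8930 11.2452] v=[-3.8080 0.6647]
Step 6: x=[5.4906 11.3046] v=[-4.0243 0.5943]
Step 7: x=[5.1011 11.3478] v=[-3.8949 0.4315]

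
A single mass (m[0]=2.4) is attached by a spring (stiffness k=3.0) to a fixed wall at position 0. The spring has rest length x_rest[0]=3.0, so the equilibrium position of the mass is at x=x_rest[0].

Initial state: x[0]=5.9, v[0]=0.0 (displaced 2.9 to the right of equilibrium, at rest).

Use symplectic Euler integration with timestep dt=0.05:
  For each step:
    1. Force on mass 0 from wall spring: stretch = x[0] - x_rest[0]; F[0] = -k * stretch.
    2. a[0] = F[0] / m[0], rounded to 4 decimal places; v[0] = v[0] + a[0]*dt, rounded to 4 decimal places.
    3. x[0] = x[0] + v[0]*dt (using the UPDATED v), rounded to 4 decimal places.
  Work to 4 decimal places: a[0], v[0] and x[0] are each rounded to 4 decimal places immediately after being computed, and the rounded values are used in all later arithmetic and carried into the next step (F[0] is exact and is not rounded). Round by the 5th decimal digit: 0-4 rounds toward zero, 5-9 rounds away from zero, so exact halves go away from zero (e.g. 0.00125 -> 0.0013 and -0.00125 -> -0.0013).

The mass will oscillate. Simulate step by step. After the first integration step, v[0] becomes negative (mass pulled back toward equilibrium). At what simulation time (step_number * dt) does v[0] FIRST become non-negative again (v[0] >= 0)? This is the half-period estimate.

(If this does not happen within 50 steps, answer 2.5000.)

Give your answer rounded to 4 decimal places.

Step 0: x=[5.9000] v=[0.0000]
Step 1: x=[5.8909] v=[-0.1813]
Step 2: x=[5.8728] v=[-0.3620]
Step 3: x=[5.8457] v=[-0.5416]
Step 4: x=[5.8097] v=[-0.7195]
Step 5: x=[5.7649] v=[-0.8951]
Step 6: x=[5.7115] v=[-1.0679]
Step 7: x=[5.6496] v=[-1.2374]
Step 8: x=[5.5795] v=[-1.4030]
Step 9: x=[5.5013] v=[-1.5642]
Step 10: x=[5.4153] v=[-1.7205]
Step 11: x=[5.3217] v=[-1.8715]
Step 12: x=[5.2209] v=[-2.0166]
Step 13: x=[5.1131] v=[-2.1554]
Step 14: x=[4.9987] v=[-2.2875]
Step 15: x=[4.8781] v=[-2.4124]
Step 16: x=[4.7516] v=[-2.5298]
Step 17: x=[4.6196] v=[-2.6393]
Step 18: x=[4.4826] v=[-2.7405]
Step 19: x=[4.3409] v=[-2.8332]
Step 20: x=[4.1951] v=[-2.9170]
Step 21: x=[4.0455] v=[-2.9917]
Step 22: x=[3.8927] v=[-3.0570]
Step 23: x=[3.7371] v=[-3.1128]
Step 24: x=[3.5792] v=[-3.1589]
Step 25: x=[3.4194] v=[-3.1951]
Step 26: x=[3.2583] v=[-3.2213]
Step 27: x=[3.0964] v=[-3.2374]
Step 28: x=[2.9342] v=[-3.2434]
Step 29: x=[2.7722] v=[-3.2393]
Step 30: x=[2.6109] v=[-3.2251]
Step 31: x=[2.4509] v=[-3.2008]
Step 32: x=[2.2926] v=[-3.1665]
Step 33: x=[2.1365] v=[-3.1223]
Step 34: x=[1.9831] v=[-3.0683]
Step 35: x=[1.8329] v=[-3.0047]
Step 36: x=[1.6863] v=[-2.9318]
Step 37: x=[1.5438] v=[-2.8497]
Step 38: x=[1.4059] v=[-2.7587]
Step 39: x=[1.2729] v=[-2.6591]
Step 40: x=[1.1453] v=[-2.5512]
Step 41: x=[1.0235] v=[-2.4353]
Step 42: x=[0.9079] v=[-2.3118]
Step 43: x=[0.7989] v=[-2.1810]
Step 44: x=[0.6967] v=[-2.0434]
Step 45: x=[0.6017] v=[-1.8994]
Step 46: x=[0.5142] v=[-1.7495]
Step 47: x=[0.4345] v=[-1.5941]
Step 48: x=[0.3628] v=[-1.4338]
Step 49: x=[0.2994] v=[-1.2690]
Step 50: x=[0.2444] v=[-1.1002]
v[0] did not become non-negative within 50 steps; using fallback time=2.5000

Answer: 2.5000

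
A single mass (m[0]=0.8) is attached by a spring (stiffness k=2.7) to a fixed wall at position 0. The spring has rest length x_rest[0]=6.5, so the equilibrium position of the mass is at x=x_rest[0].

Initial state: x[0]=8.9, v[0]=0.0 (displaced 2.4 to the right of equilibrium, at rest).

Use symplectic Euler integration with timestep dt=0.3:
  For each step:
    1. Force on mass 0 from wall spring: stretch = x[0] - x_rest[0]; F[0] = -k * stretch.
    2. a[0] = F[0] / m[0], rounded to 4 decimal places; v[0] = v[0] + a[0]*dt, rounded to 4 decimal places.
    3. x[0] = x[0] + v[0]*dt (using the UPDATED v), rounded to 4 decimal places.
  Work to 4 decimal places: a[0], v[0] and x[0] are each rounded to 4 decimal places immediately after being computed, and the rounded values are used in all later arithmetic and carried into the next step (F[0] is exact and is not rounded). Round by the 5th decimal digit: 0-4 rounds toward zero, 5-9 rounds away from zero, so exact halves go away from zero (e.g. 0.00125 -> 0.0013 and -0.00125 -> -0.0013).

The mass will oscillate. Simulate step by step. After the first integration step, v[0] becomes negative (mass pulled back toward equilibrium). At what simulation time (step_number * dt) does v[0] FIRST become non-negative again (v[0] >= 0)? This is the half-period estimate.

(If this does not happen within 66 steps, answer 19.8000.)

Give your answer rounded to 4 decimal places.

Answer: 1.8000

Derivation:
Step 0: x=[8.9000] v=[0.0000]
Step 1: x=[8.1710] v=[-2.4300]
Step 2: x=[6.9344] v=[-4.1219]
Step 3: x=[5.5659] v=[-4.5617]
Step 4: x=[4.4811] v=[-3.6159]
Step 5: x=[4.0096] v=[-1.5718]
Step 6: x=[4.2945] v=[0.9497]
First v>=0 after going negative at step 6, time=1.8000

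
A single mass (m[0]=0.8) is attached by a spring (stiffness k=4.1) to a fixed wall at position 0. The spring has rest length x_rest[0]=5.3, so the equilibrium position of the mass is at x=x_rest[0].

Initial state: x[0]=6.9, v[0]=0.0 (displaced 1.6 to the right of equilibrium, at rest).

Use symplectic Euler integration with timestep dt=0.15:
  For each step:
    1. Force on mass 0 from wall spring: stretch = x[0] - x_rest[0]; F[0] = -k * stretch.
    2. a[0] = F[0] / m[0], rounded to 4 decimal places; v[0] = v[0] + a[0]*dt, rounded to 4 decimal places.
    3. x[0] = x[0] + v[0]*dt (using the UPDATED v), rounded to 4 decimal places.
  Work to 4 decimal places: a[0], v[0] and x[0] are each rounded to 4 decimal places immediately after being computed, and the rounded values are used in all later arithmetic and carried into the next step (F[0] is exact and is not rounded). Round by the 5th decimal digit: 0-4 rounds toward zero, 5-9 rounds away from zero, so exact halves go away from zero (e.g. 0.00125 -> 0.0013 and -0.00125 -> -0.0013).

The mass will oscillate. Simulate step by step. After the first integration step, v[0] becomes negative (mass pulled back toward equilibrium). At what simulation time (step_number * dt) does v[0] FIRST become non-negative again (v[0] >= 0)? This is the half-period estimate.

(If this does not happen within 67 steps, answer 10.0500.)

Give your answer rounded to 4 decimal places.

Step 0: x=[6.9000] v=[0.0000]
Step 1: x=[6.7155] v=[-1.2300]
Step 2: x=[6.3678] v=[-2.3182]
Step 3: x=[5.8969] v=[-3.1391]
Step 4: x=[5.3572] v=[-3.5980]
Step 5: x=[4.8109] v=[-3.6420]
Step 6: x=[4.3210] v=[-3.2660]
Step 7: x=[3.9440] v=[-2.5134]
Step 8: x=[3.7234] v=[-1.4710]
Step 9: x=[3.6846] v=[-0.2590]
Step 10: x=[3.8320] v=[0.9828]
First v>=0 after going negative at step 10, time=1.5000

Answer: 1.5000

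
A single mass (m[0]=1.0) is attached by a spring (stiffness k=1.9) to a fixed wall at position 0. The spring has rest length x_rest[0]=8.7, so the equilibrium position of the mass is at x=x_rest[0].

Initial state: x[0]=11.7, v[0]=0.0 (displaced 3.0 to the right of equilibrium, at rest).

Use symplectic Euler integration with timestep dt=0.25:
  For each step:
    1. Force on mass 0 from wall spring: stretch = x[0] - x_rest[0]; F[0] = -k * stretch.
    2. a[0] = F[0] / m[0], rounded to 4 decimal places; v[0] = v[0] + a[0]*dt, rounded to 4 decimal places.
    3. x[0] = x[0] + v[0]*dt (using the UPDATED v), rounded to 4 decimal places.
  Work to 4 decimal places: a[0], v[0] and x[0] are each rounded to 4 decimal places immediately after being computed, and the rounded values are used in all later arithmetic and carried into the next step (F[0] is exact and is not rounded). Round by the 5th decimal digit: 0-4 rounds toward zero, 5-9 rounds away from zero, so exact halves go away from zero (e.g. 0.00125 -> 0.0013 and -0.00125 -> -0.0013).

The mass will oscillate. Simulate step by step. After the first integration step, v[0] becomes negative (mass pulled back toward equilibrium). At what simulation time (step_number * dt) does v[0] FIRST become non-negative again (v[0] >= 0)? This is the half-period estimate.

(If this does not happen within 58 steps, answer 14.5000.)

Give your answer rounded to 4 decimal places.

Step 0: x=[11.7000] v=[0.0000]
Step 1: x=[11.3438] v=[-1.4250]
Step 2: x=[10.6736] v=[-2.6808]
Step 3: x=[9.7690] v=[-3.6183]
Step 4: x=[8.7375] v=[-4.1261]
Step 5: x=[7.7015] v=[-4.1439]
Step 6: x=[6.7841] v=[-3.6696]
Step 7: x=[6.0942] v=[-2.7596]
Step 8: x=[5.7137] v=[-1.5219]
Step 9: x=[5.6879] v=[-0.1034]
Step 10: x=[6.0198] v=[1.3274]
First v>=0 after going negative at step 10, time=2.5000

Answer: 2.5000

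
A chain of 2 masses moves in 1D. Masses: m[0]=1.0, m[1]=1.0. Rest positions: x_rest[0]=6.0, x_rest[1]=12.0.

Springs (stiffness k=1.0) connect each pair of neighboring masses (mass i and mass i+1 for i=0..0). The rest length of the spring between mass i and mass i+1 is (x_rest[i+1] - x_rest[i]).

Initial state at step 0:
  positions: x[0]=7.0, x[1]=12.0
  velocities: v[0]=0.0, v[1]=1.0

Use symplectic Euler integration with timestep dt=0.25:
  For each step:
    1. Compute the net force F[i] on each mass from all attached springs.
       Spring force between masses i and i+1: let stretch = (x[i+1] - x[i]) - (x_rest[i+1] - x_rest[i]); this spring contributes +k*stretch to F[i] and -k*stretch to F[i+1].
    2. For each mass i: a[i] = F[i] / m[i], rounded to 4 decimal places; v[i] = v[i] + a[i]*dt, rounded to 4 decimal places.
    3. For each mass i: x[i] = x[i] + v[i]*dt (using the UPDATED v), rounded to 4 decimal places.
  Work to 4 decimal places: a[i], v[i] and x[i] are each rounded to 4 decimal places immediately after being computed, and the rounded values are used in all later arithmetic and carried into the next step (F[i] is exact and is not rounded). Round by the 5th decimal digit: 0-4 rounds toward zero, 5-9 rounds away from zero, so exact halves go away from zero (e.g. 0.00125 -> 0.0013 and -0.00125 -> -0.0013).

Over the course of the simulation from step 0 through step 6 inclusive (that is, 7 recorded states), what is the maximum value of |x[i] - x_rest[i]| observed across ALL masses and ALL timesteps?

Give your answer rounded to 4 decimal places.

Answer: 1.8964

Derivation:
Step 0: x=[7.0000 12.0000] v=[0.0000 1.0000]
Step 1: x=[6.9375 12.3125] v=[-0.2500 1.2500]
Step 2: x=[6.8359 12.6641] v=[-0.4063 1.4063]
Step 3: x=[6.7236 13.0264] v=[-0.4493 1.4493]
Step 4: x=[6.6302 13.3698] v=[-0.3736 1.3736]
Step 5: x=[6.5830 13.6670] v=[-0.1887 1.1887]
Step 6: x=[6.6036 13.8964] v=[0.0823 0.9177]
Max displacement = 1.8964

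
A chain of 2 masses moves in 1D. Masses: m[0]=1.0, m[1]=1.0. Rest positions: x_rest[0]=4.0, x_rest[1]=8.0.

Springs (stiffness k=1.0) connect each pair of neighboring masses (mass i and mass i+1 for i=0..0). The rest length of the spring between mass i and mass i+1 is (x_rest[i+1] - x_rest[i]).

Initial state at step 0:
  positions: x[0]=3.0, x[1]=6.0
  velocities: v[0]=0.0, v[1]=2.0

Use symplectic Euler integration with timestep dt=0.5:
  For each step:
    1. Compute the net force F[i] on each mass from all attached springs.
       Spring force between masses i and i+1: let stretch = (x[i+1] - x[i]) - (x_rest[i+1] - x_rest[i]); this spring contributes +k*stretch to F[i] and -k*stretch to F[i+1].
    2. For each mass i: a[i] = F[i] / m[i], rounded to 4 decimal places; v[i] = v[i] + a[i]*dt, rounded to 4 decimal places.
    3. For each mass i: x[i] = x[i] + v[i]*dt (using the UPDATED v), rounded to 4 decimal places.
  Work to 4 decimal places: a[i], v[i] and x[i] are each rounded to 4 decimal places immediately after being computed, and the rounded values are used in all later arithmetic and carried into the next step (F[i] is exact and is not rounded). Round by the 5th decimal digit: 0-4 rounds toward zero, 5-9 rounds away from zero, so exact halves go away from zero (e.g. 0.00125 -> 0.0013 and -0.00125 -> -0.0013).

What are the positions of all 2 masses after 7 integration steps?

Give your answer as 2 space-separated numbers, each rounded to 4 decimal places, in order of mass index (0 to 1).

Step 0: x=[3.0000 6.0000] v=[0.0000 2.0000]
Step 1: x=[2.7500 7.2500] v=[-0.5000 2.5000]
Step 2: x=[2.6250 8.3750] v=[-0.2500 2.2500]
Step 3: x=[2.9375 9.0625] v=[0.6250 1.3750]
Step 4: x=[3.7813 9.2188] v=[1.6875 0.3125]
Step 5: x=[4.9845 9.0157] v=[2.4063 -0.4063]
Step 6: x=[6.1955 8.8048] v=[2.4219 -0.4219]
Step 7: x=[7.0588 8.9416] v=[1.7266 0.2735]

Answer: 7.0588 8.9416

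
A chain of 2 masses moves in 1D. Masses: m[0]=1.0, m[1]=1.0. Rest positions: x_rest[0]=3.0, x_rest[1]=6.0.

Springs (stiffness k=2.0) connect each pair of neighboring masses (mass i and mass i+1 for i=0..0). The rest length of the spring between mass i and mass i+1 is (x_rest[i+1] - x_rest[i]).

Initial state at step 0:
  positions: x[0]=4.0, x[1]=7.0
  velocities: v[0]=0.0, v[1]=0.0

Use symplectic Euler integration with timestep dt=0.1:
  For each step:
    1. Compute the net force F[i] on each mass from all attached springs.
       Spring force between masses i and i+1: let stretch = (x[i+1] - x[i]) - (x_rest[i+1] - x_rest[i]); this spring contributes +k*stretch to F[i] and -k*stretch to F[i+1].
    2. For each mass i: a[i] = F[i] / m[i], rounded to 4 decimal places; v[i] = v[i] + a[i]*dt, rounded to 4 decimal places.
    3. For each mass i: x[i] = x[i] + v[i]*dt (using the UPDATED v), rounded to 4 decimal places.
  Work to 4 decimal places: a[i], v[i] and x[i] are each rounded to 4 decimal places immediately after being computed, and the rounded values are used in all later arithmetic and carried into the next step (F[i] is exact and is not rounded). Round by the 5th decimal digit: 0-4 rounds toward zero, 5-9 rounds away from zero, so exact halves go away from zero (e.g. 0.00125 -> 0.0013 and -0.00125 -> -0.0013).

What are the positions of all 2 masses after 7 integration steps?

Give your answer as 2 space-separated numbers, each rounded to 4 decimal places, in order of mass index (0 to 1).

Step 0: x=[4.0000 7.0000] v=[0.0000 0.0000]
Step 1: x=[4.0000 7.0000] v=[0.0000 0.0000]
Step 2: x=[4.0000 7.0000] v=[0.0000 0.0000]
Step 3: x=[4.0000 7.0000] v=[0.0000 0.0000]
Step 4: x=[4.0000 7.0000] v=[0.0000 0.0000]
Step 5: x=[4.0000 7.0000] v=[0.0000 0.0000]
Step 6: x=[4.0000 7.0000] v=[0.0000 0.0000]
Step 7: x=[4.0000 7.0000] v=[0.0000 0.0000]

Answer: 4.0000 7.0000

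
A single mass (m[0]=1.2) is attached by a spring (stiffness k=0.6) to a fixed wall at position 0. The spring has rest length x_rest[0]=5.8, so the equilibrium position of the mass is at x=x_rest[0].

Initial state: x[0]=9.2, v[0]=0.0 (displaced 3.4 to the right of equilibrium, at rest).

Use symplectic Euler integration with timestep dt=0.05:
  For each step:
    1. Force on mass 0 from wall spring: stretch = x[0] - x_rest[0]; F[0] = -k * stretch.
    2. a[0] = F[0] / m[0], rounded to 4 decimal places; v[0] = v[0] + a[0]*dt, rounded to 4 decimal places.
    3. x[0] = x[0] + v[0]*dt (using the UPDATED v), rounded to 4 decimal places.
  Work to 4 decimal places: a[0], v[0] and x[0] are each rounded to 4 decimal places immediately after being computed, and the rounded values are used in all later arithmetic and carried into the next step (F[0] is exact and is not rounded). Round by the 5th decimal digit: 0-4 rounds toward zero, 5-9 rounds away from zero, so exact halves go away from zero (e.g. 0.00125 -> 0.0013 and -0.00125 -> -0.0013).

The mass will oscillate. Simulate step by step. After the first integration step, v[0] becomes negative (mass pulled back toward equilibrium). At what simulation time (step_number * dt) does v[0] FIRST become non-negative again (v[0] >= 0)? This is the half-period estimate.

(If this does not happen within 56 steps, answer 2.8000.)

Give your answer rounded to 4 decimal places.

Step 0: x=[9.2000] v=[0.0000]
Step 1: x=[9.1958] v=[-0.0850]
Step 2: x=[9.1873] v=[-0.1699]
Step 3: x=[9.1746] v=[-0.2546]
Step 4: x=[9.1577] v=[-0.3390]
Step 5: x=[9.1366] v=[-0.4229]
Step 6: x=[9.1113] v=[-0.5063]
Step 7: x=[9.0818] v=[-0.5891]
Step 8: x=[9.0482] v=[-0.6711]
Step 9: x=[9.0106] v=[-0.7523]
Step 10: x=[8.9690] v=[-0.8326]
Step 11: x=[8.9234] v=[-0.9118]
Step 12: x=[8.8739] v=[-0.9899]
Step 13: x=[8.8206] v=[-1.0668]
Step 14: x=[8.7635] v=[-1.1423]
Step 15: x=[8.7027] v=[-1.2164]
Step 16: x=[8.6383] v=[-1.2890]
Step 17: x=[8.5703] v=[-1.3600]
Step 18: x=[8.4988] v=[-1.4293]
Step 19: x=[8.4240] v=[-1.4968]
Step 20: x=[8.3459] v=[-1.5624]
Step 21: x=[8.2646] v=[-1.6261]
Step 22: x=[8.1802] v=[-1.6877]
Step 23: x=[8.0928] v=[-1.7472]
Step 24: x=[8.0026] v=[-1.8045]
Step 25: x=[7.9096] v=[-1.8596]
Step 26: x=[7.8140] v=[-1.9123]
Step 27: x=[7.7159] v=[-1.9627]
Step 28: x=[7.6154] v=[-2.0106]
Step 29: x=[7.5126] v=[-2.0560]
Step 30: x=[7.4077] v=[-2.0988]
Step 31: x=[7.3008] v=[-2.1390]
Step 32: x=[7.1920] v=[-2.1765]
Step 33: x=[7.0814] v=[-2.2113]
Step 34: x=[6.9692] v=[-2.2433]
Step 35: x=[6.8556] v=[-2.2725]
Step 36: x=[6.7407] v=[-2.2989]
Step 37: x=[6.6246] v=[-2.3224]
Step 38: x=[6.5075] v=[-2.3430]
Step 39: x=[6.3895] v=[-2.3607]
Step 40: x=[6.2707] v=[-2.3754]
Step 41: x=[6.1513] v=[-2.3872]
Step 42: x=[6.0315] v=[-2.3960]
Step 43: x=[5.9114] v=[-2.4018]
Step 44: x=[5.7912] v=[-2.4046]
Step 45: x=[5.6710] v=[-2.4044]
Step 46: x=[5.5509] v=[-2.4012]
Step 47: x=[5.4312] v=[-2.3950]
Step 48: x=[5.3119] v=[-2.3858]
Step 49: x=[5.1932] v=[-2.3736]
Step 50: x=[5.0753] v=[-2.3584]
Step 51: x=[4.9583] v=[-2.3403]
Step 52: x=[4.8423] v=[-2.3193]
Step 53: x=[4.7275] v=[-2.2954]
Step 54: x=[4.6141] v=[-2.2686]
Step 55: x=[4.5022] v=[-2.2390]
Step 56: x=[4.3919] v=[-2.2066]
v[0] did not become non-negative within 56 steps; using fallback time=2.8000

Answer: 2.8000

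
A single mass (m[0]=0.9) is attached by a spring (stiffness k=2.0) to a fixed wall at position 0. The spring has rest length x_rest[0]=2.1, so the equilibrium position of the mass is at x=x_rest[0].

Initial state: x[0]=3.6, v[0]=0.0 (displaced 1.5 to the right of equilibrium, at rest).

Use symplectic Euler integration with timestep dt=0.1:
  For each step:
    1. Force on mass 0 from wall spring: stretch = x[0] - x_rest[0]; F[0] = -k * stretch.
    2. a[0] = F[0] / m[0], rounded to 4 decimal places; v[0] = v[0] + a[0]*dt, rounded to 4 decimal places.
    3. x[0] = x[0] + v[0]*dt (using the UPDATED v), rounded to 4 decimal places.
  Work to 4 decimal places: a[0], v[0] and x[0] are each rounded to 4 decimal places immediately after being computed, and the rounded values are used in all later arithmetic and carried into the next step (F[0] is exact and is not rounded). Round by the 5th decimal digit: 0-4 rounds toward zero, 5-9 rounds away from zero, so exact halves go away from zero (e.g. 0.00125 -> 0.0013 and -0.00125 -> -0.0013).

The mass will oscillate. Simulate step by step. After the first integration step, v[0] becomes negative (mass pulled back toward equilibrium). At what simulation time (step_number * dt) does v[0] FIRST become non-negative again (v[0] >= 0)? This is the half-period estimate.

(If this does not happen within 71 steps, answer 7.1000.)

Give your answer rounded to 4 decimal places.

Step 0: x=[3.6000] v=[0.0000]
Step 1: x=[3.5667] v=[-0.3333]
Step 2: x=[3.5008] v=[-0.6592]
Step 3: x=[3.4038] v=[-0.9705]
Step 4: x=[3.2778] v=[-1.2602]
Step 5: x=[3.1256] v=[-1.5219]
Step 6: x=[2.9506] v=[-1.7498]
Step 7: x=[2.7567] v=[-1.9388]
Step 8: x=[2.5482] v=[-2.0847]
Step 9: x=[2.3298] v=[-2.1843]
Step 10: x=[2.1063] v=[-2.2354]
Step 11: x=[1.8826] v=[-2.2368]
Step 12: x=[1.6638] v=[-2.1885]
Step 13: x=[1.4546] v=[-2.0916]
Step 14: x=[1.2598] v=[-1.9482]
Step 15: x=[1.0837] v=[-1.7615]
Step 16: x=[0.9301] v=[-1.5357]
Step 17: x=[0.8025] v=[-1.2757]
Step 18: x=[0.7038] v=[-0.9874]
Step 19: x=[0.6361] v=[-0.6771]
Step 20: x=[0.6009] v=[-0.3518]
Step 21: x=[0.5990] v=[-0.0187]
Step 22: x=[0.6305] v=[0.3149]
First v>=0 after going negative at step 22, time=2.2000

Answer: 2.2000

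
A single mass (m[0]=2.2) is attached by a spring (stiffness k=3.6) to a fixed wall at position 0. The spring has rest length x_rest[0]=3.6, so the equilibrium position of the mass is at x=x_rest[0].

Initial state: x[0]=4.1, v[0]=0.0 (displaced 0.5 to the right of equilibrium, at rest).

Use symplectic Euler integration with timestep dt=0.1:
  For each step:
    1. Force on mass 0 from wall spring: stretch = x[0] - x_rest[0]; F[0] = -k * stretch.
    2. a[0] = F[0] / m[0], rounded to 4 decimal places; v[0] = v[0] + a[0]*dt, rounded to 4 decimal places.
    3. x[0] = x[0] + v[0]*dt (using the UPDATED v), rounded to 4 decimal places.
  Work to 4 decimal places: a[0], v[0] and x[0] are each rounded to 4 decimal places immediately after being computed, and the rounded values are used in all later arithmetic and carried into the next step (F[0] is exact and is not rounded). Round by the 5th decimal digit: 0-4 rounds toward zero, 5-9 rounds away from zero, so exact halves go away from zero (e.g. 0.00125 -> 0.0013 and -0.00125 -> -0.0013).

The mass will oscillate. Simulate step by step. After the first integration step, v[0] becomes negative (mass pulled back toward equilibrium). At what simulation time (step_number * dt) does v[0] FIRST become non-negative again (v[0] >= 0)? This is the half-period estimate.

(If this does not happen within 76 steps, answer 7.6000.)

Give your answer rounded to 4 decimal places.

Answer: 2.5000

Derivation:
Step 0: x=[4.1000] v=[0.0000]
Step 1: x=[4.0918] v=[-0.0818]
Step 2: x=[4.0756] v=[-0.1623]
Step 3: x=[4.0516] v=[-0.2401]
Step 4: x=[4.0202] v=[-0.3140]
Step 5: x=[3.9819] v=[-0.3828]
Step 6: x=[3.9374] v=[-0.4453]
Step 7: x=[3.8874] v=[-0.5005]
Step 8: x=[3.8327] v=[-0.5475]
Step 9: x=[3.7741] v=[-0.5856]
Step 10: x=[3.7127] v=[-0.6141]
Step 11: x=[3.6495] v=[-0.6325]
Step 12: x=[3.5854] v=[-0.6406]
Step 13: x=[3.5216] v=[-0.6382]
Step 14: x=[3.4591] v=[-0.6254]
Step 15: x=[3.3989] v=[-0.6023]
Step 16: x=[3.3420] v=[-0.5694]
Step 17: x=[3.2893] v=[-0.5272]
Step 18: x=[3.2417] v=[-0.4764]
Step 19: x=[3.1999] v=[-0.4178]
Step 20: x=[3.1647] v=[-0.3523]
Step 21: x=[3.1366] v=[-0.2811]
Step 22: x=[3.1161] v=[-0.2053]
Step 23: x=[3.1035] v=[-0.1261]
Step 24: x=[3.0990] v=[-0.0449]
Step 25: x=[3.1027] v=[0.0371]
First v>=0 after going negative at step 25, time=2.5000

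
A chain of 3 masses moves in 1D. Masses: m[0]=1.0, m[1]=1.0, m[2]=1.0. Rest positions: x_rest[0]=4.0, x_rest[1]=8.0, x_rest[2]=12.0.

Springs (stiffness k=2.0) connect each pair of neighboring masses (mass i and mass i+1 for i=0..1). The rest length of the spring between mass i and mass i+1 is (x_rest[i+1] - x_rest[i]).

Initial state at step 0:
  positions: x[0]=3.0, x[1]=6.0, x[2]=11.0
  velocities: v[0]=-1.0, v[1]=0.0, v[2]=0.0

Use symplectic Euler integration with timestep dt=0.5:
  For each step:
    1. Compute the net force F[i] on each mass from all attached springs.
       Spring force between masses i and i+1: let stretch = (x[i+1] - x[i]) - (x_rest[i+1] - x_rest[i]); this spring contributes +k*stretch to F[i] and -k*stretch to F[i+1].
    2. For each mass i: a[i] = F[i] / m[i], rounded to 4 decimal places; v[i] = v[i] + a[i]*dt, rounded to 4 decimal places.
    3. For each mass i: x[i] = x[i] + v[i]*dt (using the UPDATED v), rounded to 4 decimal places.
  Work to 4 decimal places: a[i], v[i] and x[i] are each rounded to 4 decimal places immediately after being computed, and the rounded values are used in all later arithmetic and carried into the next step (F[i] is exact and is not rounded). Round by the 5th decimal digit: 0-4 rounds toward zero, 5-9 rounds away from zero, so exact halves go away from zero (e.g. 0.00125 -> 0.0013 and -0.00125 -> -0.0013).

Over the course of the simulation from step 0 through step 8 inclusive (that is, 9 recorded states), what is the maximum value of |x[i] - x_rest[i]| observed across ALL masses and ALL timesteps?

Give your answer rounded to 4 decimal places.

Answer: 3.2499

Derivation:
Step 0: x=[3.0000 6.0000 11.0000] v=[-1.0000 0.0000 0.0000]
Step 1: x=[2.0000 7.0000 10.5000] v=[-2.0000 2.0000 -1.0000]
Step 2: x=[1.5000 7.2500 10.2500] v=[-1.0000 0.5000 -0.5000]
Step 3: x=[1.8750 6.1250 10.5000] v=[0.7500 -2.2500 0.5000]
Step 4: x=[2.3750 5.0625 10.5625] v=[1.0000 -2.1250 0.1250]
Step 5: x=[2.2188 5.4063 9.8750] v=[-0.3125 0.6875 -1.3750]
Step 6: x=[1.6563 6.3907 8.9532] v=[-1.1250 1.9687 -1.8437]
Step 7: x=[1.4610 6.2891 8.7501] v=[-0.3906 -0.2032 -0.4062]
Step 8: x=[1.6798 5.0040 9.3165] v=[0.4375 -2.5703 1.1328]
Max displacement = 3.2499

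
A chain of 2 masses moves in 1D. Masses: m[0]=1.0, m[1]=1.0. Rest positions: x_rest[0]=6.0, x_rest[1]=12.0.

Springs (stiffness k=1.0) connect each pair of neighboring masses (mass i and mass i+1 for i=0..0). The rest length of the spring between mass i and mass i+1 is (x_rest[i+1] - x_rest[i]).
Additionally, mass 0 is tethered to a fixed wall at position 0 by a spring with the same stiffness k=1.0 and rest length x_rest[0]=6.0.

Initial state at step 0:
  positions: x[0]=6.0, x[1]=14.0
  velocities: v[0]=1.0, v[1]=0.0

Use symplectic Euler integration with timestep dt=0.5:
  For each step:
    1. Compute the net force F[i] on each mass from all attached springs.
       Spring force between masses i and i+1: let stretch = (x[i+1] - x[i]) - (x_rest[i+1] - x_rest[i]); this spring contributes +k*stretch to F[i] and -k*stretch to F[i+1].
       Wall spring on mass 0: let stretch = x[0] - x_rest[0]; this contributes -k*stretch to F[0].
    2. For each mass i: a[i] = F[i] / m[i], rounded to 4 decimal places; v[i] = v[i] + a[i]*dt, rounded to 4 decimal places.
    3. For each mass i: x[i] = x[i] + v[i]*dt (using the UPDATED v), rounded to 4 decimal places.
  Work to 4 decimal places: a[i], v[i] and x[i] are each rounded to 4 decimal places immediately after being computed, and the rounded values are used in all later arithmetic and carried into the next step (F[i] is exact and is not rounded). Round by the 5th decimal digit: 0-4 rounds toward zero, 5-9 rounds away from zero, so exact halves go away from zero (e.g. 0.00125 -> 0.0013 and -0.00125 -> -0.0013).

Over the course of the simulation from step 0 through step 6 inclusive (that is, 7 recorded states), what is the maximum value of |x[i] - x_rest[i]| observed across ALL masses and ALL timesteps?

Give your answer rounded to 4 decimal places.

Answer: 2.0313

Derivation:
Step 0: x=[6.0000 14.0000] v=[1.0000 0.0000]
Step 1: x=[7.0000 13.5000] v=[2.0000 -1.0000]
Step 2: x=[7.8750 12.8750] v=[1.7500 -1.2500]
Step 3: x=[8.0313 12.5000] v=[0.3125 -0.7500]
Step 4: x=[7.2969 12.5079] v=[-1.4688 0.0157]
Step 5: x=[6.0410 12.7130] v=[-2.5118 0.4102]
Step 6: x=[4.9429 12.7501] v=[-2.1963 0.0742]
Max displacement = 2.0313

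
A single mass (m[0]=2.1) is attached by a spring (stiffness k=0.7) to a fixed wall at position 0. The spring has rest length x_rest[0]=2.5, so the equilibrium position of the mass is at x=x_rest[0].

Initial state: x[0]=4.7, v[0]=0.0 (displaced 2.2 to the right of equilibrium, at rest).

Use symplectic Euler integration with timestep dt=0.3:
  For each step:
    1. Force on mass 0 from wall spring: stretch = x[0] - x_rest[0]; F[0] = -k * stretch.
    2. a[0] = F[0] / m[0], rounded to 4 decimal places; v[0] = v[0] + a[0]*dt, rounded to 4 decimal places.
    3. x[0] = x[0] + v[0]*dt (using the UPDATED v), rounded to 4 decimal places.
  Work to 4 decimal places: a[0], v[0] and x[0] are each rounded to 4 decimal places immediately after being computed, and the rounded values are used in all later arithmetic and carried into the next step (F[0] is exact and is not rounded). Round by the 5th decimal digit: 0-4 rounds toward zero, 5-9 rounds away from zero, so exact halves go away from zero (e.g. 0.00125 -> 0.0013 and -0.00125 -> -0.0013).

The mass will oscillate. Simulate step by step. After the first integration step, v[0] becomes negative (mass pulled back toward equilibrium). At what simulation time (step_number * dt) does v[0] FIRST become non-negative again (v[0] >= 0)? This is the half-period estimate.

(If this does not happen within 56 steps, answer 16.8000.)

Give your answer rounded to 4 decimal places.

Answer: 5.7000

Derivation:
Step 0: x=[4.7000] v=[0.0000]
Step 1: x=[4.6340] v=[-0.2200]
Step 2: x=[4.5040] v=[-0.4334]
Step 3: x=[4.3139] v=[-0.6338]
Step 4: x=[4.0693] v=[-0.8152]
Step 5: x=[3.7777] v=[-0.9721]
Step 6: x=[3.4477] v=[-1.0999]
Step 7: x=[3.0893] v=[-1.1947]
Step 8: x=[2.7132] v=[-1.2536]
Step 9: x=[2.3307] v=[-1.2749]
Step 10: x=[1.9533] v=[-1.2580]
Step 11: x=[1.5923] v=[-1.2033]
Step 12: x=[1.2586] v=[-1.1125]
Step 13: x=[0.9621] v=[-0.9884]
Step 14: x=[0.7117] v=[-0.8346]
Step 15: x=[0.5150] v=[-0.6558]
Step 16: x=[0.3778] v=[-0.4573]
Step 17: x=[0.3043] v=[-0.2451]
Step 18: x=[0.2967] v=[-0.0255]
Step 19: x=[0.3551] v=[0.1948]
First v>=0 after going negative at step 19, time=5.7000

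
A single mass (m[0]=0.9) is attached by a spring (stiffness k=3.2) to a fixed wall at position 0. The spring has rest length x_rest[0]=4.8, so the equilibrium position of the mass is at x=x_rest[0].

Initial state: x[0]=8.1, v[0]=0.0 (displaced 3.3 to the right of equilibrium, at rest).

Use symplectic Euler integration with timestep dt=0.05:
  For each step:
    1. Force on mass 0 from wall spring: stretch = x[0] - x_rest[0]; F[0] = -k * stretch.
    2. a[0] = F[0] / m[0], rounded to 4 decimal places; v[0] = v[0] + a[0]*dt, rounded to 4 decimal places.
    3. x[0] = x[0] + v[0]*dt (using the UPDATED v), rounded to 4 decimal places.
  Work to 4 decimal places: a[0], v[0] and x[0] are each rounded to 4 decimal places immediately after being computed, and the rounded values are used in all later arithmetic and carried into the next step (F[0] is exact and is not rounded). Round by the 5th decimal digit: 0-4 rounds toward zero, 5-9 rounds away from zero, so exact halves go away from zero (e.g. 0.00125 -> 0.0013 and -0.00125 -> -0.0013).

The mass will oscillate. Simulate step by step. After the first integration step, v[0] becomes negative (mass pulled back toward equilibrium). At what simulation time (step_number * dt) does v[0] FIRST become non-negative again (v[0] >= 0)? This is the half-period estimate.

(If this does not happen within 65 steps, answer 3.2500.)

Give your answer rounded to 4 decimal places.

Answer: 1.7000

Derivation:
Step 0: x=[8.1000] v=[0.0000]
Step 1: x=[8.0707] v=[-0.5867]
Step 2: x=[8.0123] v=[-1.1682]
Step 3: x=[7.9253] v=[-1.7393]
Step 4: x=[7.8106] v=[-2.2949]
Step 5: x=[7.6691] v=[-2.8301]
Step 6: x=[7.5021] v=[-3.3402]
Step 7: x=[7.3111] v=[-3.8206]
Step 8: x=[7.0978] v=[-4.2670]
Step 9: x=[6.8640] v=[-4.6755]
Step 10: x=[6.6119] v=[-5.0424]
Step 11: x=[6.3437] v=[-5.3645]
Step 12: x=[6.0618] v=[-5.6389]
Step 13: x=[5.7686] v=[-5.8632]
Step 14: x=[5.4668] v=[-6.0354]
Step 15: x=[5.1591] v=[-6.1539]
Step 16: x=[4.8482] v=[-6.2177]
Step 17: x=[4.5369] v=[-6.2263]
Step 18: x=[4.2279] v=[-6.1795]
Step 19: x=[3.9240] v=[-6.0778]
Step 20: x=[3.6279] v=[-5.9221]
Step 21: x=[3.3422] v=[-5.7137]
Step 22: x=[3.0695] v=[-5.4545]
Step 23: x=[2.8122] v=[-5.1469]
Step 24: x=[2.5725] v=[-4.7935]
Step 25: x=[2.3526] v=[-4.3975]
Step 26: x=[2.1545] v=[-3.9624]
Step 27: x=[1.9799] v=[-3.4921]
Step 28: x=[1.8304] v=[-2.9908]
Step 29: x=[1.7073] v=[-2.4629]
Step 30: x=[1.6116] v=[-1.9131]
Step 31: x=[1.5443] v=[-1.3463]
Step 32: x=[1.5059] v=[-0.7675]
Step 33: x=[1.4968] v=[-0.1819]
Step 34: x=[1.5171] v=[0.4053]
First v>=0 after going negative at step 34, time=1.7000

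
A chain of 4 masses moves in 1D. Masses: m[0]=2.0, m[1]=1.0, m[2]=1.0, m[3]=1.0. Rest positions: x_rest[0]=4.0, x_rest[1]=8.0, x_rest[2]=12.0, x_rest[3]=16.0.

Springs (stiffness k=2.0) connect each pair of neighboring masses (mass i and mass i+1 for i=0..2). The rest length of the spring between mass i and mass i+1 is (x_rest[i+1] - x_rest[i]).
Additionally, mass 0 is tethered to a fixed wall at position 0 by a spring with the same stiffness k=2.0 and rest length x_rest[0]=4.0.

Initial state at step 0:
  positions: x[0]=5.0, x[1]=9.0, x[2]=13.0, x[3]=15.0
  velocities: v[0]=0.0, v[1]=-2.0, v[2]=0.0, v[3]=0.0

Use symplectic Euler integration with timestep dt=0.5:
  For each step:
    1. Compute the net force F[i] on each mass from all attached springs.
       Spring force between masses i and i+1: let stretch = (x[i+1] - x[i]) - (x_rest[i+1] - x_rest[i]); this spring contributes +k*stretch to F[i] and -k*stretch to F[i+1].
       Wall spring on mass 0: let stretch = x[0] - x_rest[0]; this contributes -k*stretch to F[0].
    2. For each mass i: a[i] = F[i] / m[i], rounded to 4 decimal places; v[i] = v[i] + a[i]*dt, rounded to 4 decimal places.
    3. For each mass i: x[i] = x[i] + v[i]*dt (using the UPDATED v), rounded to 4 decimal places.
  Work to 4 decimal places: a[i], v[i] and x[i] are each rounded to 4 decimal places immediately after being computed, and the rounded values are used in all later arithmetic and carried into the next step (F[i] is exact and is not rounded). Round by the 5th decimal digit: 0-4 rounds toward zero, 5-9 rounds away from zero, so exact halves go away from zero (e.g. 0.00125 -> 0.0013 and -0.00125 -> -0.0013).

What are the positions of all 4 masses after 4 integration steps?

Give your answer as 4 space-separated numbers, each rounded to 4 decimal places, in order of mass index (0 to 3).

Answer: 2.5313 6.7969 12.1563 16.0938

Derivation:
Step 0: x=[5.0000 9.0000 13.0000 15.0000] v=[0.0000 -2.0000 0.0000 0.0000]
Step 1: x=[4.7500 8.0000 12.0000 16.0000] v=[-0.5000 -2.0000 -2.0000 2.0000]
Step 2: x=[4.1250 7.3750 11.0000 17.0000] v=[-1.2500 -1.2500 -2.0000 2.0000]
Step 3: x=[3.2813 6.9375 11.1875 17.0000] v=[-1.6875 -0.8750 0.3750 0.0000]
Step 4: x=[2.5313 6.7969 12.1563 16.0938] v=[-1.5001 -0.2812 1.9375 -1.8125]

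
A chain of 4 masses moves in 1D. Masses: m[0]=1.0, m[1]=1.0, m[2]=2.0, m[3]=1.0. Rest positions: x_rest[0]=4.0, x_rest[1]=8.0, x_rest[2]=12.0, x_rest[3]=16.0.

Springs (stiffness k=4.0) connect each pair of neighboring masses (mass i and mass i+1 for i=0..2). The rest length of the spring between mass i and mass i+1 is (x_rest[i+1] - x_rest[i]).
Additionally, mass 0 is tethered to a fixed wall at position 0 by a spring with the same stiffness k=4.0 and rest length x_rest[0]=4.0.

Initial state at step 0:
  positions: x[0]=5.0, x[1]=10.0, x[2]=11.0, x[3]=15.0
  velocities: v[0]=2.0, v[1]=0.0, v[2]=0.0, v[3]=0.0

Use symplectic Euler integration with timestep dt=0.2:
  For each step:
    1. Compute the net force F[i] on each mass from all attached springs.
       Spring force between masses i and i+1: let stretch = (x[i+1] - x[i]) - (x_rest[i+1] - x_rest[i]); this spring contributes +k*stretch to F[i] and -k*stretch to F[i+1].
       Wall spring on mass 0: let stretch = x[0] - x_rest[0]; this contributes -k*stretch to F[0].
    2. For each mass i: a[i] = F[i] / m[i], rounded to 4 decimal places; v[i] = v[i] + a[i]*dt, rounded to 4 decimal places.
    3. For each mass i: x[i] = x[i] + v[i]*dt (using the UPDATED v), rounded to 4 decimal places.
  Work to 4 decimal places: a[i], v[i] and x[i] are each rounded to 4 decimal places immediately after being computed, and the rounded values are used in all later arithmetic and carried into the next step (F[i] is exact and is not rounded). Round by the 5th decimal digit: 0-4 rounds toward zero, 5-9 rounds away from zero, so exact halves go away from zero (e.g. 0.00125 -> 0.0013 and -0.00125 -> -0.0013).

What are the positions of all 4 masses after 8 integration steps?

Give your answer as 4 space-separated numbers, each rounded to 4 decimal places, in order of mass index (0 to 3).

Step 0: x=[5.0000 10.0000 11.0000 15.0000] v=[2.0000 0.0000 0.0000 0.0000]
Step 1: x=[5.4000 9.3600 11.2400 15.0000] v=[2.0000 -3.2000 1.2000 0.0000]
Step 2: x=[5.5696 8.3872 11.6304 15.0384] v=[0.8480 -4.8640 1.9520 0.1920]
Step 3: x=[5.2989 7.4825 12.0340 15.1715] v=[-1.3536 -4.5235 2.0179 0.6656]
Step 4: x=[4.5297 6.9567 12.3245 15.4426] v=[-3.8458 -2.6292 1.4523 1.3556]
Step 5: x=[3.4241 6.9014 12.4350 15.8548] v=[-5.5280 -0.2766 0.5524 2.0611]
Step 6: x=[2.3270 7.1751 12.3764 16.3599] v=[-5.4854 1.3684 -0.2931 2.5253]
Step 7: x=[1.6333 7.5053 12.2204 16.8676] v=[-3.4685 1.6510 -0.7802 2.5385]
Step 8: x=[1.6178 7.6504 12.0589 17.2717] v=[-0.0775 0.7255 -0.8074 2.0207]

Answer: 1.6178 7.6504 12.0589 17.2717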